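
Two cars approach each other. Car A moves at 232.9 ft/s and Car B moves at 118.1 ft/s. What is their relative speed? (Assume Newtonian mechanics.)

v_rel = v_A + v_B = 232.9 + 118.1 = 351.0 ft/s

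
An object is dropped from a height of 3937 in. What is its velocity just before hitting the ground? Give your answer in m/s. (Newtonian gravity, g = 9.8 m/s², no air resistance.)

h = 3937 in × 0.0254 = 99.9998 m
v = √(2gh) = √(2 × 9.8 × 99.9998) = 44.27 m/s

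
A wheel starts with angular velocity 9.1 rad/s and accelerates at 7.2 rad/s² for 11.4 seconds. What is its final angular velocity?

ω = ω₀ + αt = 9.1 + 7.2 × 11.4 = 91.18 rad/s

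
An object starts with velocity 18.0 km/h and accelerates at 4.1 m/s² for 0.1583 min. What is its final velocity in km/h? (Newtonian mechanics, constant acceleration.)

v₀ = 18.0 km/h × 0.2777777777777778 = 5.0 m/s
t = 0.1583 min × 60.0 = 9.498 s
v = v₀ + a × t = 5.0 + 4.1 × 9.498 = 43.9418 m/s
v = 43.9418 m/s / 0.2777777777777778 = 158.2 km/h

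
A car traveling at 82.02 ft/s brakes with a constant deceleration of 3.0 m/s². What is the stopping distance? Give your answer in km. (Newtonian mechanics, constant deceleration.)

v₀ = 82.02 ft/s × 0.3048 = 24.9997 m/s
d = v₀² / (2a) = 24.9997² / (2 × 3.0) = 624.985 / 6.0 = 104.164 m
d = 104.164 m / 1000.0 = 0.1042 km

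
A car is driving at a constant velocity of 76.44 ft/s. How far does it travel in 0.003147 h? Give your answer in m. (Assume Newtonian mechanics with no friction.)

v = 76.44 ft/s × 0.3048 = 23.2989 m/s
t = 0.003147 h × 3600.0 = 11.3292 s
d = v × t = 23.2989 × 11.3292 = 264.0 m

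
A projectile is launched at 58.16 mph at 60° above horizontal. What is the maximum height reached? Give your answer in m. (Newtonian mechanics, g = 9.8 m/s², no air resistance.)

v₀ = 58.16 mph × 0.44704 = 25.9998 m/s
H = v₀² × sin²(θ) / (2g) = 25.9998² × sin(60°)² / (2 × 9.8) = 675.99 × 0.75 / 19.6 = 25.87 m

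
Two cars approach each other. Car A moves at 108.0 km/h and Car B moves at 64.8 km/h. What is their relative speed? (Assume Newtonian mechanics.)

v_rel = v_A + v_B = 108.0 + 64.8 = 172.8 km/h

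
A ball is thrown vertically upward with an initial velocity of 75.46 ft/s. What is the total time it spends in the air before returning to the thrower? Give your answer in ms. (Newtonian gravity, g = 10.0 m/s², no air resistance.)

v₀ = 75.46 ft/s × 0.3048 = 23.0002 m/s
t_total = 2 × v₀ / g = 2 × 23.0002 / 10.0 = 4.60004 s
t_total = 4.60004 s / 0.001 = 4600 ms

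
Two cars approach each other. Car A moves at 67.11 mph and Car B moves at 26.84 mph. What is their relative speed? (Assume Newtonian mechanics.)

v_rel = v_A + v_B = 67.11 + 26.84 = 93.95 mph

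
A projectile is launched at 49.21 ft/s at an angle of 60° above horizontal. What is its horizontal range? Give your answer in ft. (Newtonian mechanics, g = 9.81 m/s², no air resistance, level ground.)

v₀ = 49.21 ft/s × 0.3048 = 14.9992 m/s
R = v₀² × sin(2θ) / g = 14.9992² × sin(2 × 60°) / 9.81 = 224.976 × 0.866025 / 9.81 = 19.8608 m
R = 19.8608 m / 0.3048 = 65.16 ft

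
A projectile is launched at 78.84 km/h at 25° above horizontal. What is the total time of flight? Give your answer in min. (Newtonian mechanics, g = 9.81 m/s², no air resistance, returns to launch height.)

v₀ = 78.84 km/h × 0.2777777777777778 = 21.9 m/s
T = 2 × v₀ × sin(θ) / g = 2 × 21.9 × sin(25°) / 9.81 = 2 × 21.9 × 0.422618 / 9.81 = 1.88692 s
T = 1.88692 s / 60.0 = 0.03145 min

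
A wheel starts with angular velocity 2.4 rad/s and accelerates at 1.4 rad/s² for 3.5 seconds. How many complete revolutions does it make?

θ = ω₀t + ½αt² = 2.4×3.5 + ½×1.4×3.5² = 16.975 rad
Total revolutions = θ/(2π) = 16.975/(2π) = 2.7
Complete revolutions = ⌊2.7⌋ = 2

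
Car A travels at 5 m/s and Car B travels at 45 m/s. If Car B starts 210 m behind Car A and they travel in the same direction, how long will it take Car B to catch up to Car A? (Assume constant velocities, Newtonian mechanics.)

Relative speed: v_rel = 45 - 5 = 40 m/s
Time to catch: t = d₀/v_rel = 210/40 = 5.25 s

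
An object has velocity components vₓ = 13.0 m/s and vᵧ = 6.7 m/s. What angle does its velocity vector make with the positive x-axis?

θ = arctan(vᵧ/vₓ) = arctan(6.7/13.0) = 27.27°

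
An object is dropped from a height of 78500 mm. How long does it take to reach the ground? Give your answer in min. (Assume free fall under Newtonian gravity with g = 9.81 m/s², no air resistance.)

h = 78500 mm × 0.001 = 78.5 m
t = √(2h/g) = √(2 × 78.5 / 9.81) = 4.00051 s
t = 4.00051 s / 60.0 = 0.06668 min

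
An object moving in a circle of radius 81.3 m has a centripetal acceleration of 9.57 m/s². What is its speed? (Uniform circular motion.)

v = √(a_c × r) = √(9.57 × 81.3) = 27.89 m/s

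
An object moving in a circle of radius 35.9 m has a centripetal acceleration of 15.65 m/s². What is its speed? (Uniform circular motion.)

v = √(a_c × r) = √(15.65 × 35.9) = 23.7 m/s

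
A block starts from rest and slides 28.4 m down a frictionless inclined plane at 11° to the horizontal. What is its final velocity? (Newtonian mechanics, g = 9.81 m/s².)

a = g sin(θ) = 9.81 × sin(11°) = 1.8718 m/s²
v = √(2ad) = √(2 × 1.8718 × 28.4) = 10.31 m/s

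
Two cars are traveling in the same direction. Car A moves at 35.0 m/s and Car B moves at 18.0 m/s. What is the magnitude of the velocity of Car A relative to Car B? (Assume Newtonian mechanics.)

v_rel = |v_A - v_B| = |35.0 - 18.0| = 17.0 m/s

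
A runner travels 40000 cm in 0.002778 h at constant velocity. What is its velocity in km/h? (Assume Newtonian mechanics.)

d = 40000 cm × 0.01 = 400.0 m
t = 0.002778 h × 3600.0 = 10.0008 s
v = d / t = 400.0 / 10.0008 = 39.9968 m/s
v = 39.9968 m/s / 0.2777777777777778 = 144.0 km/h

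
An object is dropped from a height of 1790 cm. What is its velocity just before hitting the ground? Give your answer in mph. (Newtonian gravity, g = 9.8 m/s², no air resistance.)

h = 1790 cm × 0.01 = 17.9 m
v = √(2gh) = √(2 × 9.8 × 17.9) = 18.7307 m/s
v = 18.7307 m/s / 0.44704 = 41.9 mph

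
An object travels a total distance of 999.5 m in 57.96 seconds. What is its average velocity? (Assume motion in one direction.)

v_avg = Δd / Δt = 999.5 / 57.96 = 17.24 m/s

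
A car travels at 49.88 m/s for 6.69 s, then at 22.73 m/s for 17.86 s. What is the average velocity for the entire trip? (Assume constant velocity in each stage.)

d₁ = v₁t₁ = 49.88 × 6.69 = 333.6972 m
d₂ = v₂t₂ = 22.73 × 17.86 = 405.9578 m
d_total = 739.655 m, t_total = 24.55 s
v_avg = d_total/t_total = 739.655/24.55 = 30.13 m/s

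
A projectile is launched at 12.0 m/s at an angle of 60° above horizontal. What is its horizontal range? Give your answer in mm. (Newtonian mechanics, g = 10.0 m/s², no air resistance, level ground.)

R = v₀² × sin(2θ) / g = 12.0² × sin(2 × 60°) / 10.0 = 144.0 × 0.866025 / 10.0 = 12.4708 m
R = 12.4708 m / 0.001 = 12470 mm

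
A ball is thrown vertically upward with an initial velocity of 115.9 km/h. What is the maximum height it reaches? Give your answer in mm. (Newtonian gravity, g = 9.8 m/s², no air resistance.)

v₀ = 115.9 km/h × 0.2777777777777778 = 32.1944 m/s
h_max = v₀² / (2g) = 32.1944² / (2 × 9.8) = 1036.48 / 19.6 = 52.8816 m
h_max = 52.8816 m / 0.001 = 52880 mm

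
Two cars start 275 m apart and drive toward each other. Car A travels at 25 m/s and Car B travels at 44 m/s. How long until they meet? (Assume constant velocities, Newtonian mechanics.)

Combined speed: v_combined = 25 + 44 = 69 m/s
Time to meet: t = d/v_combined = 275/69 = 3.99 s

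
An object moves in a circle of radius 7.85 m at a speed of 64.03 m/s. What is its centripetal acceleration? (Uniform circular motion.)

a_c = v²/r = 64.03²/7.85 = 4099.8409/7.85 = 522.27 m/s²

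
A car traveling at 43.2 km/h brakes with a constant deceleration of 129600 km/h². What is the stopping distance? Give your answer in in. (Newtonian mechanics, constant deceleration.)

v₀ = 43.2 km/h × 0.2777777777777778 = 12.0 m/s
a = 129600 km/h² × 7.716049382716049e-05 = 10.0 m/s²
d = v₀² / (2a) = 12.0² / (2 × 10.0) = 144.0 / 20.0 = 7.2 m
d = 7.2 m / 0.0254 = 283.5 in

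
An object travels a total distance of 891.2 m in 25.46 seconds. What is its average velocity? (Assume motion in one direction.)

v_avg = Δd / Δt = 891.2 / 25.46 = 35.0 m/s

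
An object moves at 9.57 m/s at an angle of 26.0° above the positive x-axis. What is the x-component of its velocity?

vₓ = v cos(θ) = 9.57 × cos(26.0°) = 8.6 m/s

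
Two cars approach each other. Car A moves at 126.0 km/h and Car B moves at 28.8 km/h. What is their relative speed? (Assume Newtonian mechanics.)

v_rel = v_A + v_B = 126.0 + 28.8 = 154.8 km/h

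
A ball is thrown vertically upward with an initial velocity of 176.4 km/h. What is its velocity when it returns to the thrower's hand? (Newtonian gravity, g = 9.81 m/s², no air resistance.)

By conservation of energy (no air resistance), the ball returns to the throw height with the same speed as launch, but directed downward.
|v_ground| = v₀ = 176.4 km/h
v_ground = 176.4 km/h (downward)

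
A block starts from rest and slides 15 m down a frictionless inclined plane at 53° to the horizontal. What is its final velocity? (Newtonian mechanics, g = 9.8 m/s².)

a = g sin(θ) = 9.8 × sin(53°) = 7.8266 m/s²
v = √(2ad) = √(2 × 7.8266 × 15) = 15.32 m/s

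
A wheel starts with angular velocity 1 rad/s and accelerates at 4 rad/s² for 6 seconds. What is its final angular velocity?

ω = ω₀ + αt = 1 + 4 × 6 = 25 rad/s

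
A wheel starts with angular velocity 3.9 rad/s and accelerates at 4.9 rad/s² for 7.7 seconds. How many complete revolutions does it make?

θ = ω₀t + ½αt² = 3.9×7.7 + ½×4.9×7.7² = 175.2905 rad
Total revolutions = θ/(2π) = 175.2905/(2π) = 27.9
Complete revolutions = ⌊27.9⌋ = 27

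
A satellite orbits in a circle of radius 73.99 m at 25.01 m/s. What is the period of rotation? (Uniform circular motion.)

T = 2πr/v = 2π×73.99/25.01 = 18.59 s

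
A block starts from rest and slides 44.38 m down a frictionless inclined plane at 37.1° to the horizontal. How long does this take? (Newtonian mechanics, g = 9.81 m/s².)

a = g sin(θ) = 9.81 × sin(37.1°) = 5.9175 m/s²
t = √(2d/a) = √(2 × 44.38 / 5.9175) = 3.87 s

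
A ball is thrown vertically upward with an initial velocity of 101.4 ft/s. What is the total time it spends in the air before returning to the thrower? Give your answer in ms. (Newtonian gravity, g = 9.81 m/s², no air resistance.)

v₀ = 101.4 ft/s × 0.3048 = 30.9067 m/s
t_total = 2 × v₀ / g = 2 × 30.9067 / 9.81 = 6.30106 s
t_total = 6.30106 s / 0.001 = 6301 ms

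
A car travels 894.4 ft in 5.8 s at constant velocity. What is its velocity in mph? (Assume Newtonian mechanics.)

d = 894.4 ft × 0.3048 = 272.613 m
v = d / t = 272.613 / 5.8 = 47.0022 m/s
v = 47.0022 m/s / 0.44704 = 105.1 mph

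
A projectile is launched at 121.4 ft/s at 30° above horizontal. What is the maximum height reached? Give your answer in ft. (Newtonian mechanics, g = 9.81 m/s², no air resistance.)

v₀ = 121.4 ft/s × 0.3048 = 37.0027 m/s
H = v₀² × sin²(θ) / (2g) = 37.0027² × sin(30°)² / (2 × 9.81) = 1369.2 × 0.25 / 19.62 = 17.4465 m
H = 17.4465 m / 0.3048 = 57.24 ft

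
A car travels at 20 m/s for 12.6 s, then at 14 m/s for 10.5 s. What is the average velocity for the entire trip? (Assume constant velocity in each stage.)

d₁ = v₁t₁ = 20 × 12.6 = 252.0 m
d₂ = v₂t₂ = 14 × 10.5 = 147.0 m
d_total = 399.0 m, t_total = 23.1 s
v_avg = d_total/t_total = 399.0/23.1 = 17.27 m/s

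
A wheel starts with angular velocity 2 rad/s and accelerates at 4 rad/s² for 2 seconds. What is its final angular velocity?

ω = ω₀ + αt = 2 + 4 × 2 = 10 rad/s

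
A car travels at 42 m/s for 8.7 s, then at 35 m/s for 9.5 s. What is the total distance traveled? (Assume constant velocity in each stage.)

d₁ = v₁t₁ = 42 × 8.7 = 365.4 m
d₂ = v₂t₂ = 35 × 9.5 = 332.5 m
d_total = 365.4 + 332.5 = 697.9 m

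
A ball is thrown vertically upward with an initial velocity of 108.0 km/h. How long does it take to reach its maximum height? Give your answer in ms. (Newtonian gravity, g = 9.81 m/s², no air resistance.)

v₀ = 108.0 km/h × 0.2777777777777778 = 30.0 m/s
t_up = v₀ / g = 30.0 / 9.81 = 3.0581 s
t_up = 3.0581 s / 0.001 = 3058 ms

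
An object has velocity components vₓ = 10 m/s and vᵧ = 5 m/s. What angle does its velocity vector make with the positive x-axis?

θ = arctan(vᵧ/vₓ) = arctan(5/10) = 26.57°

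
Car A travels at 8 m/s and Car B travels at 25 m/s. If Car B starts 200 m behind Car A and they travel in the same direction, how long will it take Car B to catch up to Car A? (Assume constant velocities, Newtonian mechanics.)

Relative speed: v_rel = 25 - 8 = 17 m/s
Time to catch: t = d₀/v_rel = 200/17 = 11.76 s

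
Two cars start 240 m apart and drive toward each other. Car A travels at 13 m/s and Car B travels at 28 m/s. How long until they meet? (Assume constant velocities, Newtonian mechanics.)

Combined speed: v_combined = 13 + 28 = 41 m/s
Time to meet: t = d/v_combined = 240/41 = 5.85 s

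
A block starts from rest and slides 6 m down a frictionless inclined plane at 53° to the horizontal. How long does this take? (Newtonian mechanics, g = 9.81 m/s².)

a = g sin(θ) = 9.81 × sin(53°) = 7.8346 m/s²
t = √(2d/a) = √(2 × 6 / 7.8346) = 1.24 s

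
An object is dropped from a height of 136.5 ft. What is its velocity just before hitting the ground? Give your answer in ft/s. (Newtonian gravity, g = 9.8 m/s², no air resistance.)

h = 136.5 ft × 0.3048 = 41.6052 m
v = √(2gh) = √(2 × 9.8 × 41.6052) = 28.5563 m/s
v = 28.5563 m/s / 0.3048 = 93.69 ft/s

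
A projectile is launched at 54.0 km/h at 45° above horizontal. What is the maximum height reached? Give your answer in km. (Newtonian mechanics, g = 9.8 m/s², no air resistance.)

v₀ = 54.0 km/h × 0.2777777777777778 = 15.0 m/s
H = v₀² × sin²(θ) / (2g) = 15.0² × sin(45°)² / (2 × 9.8) = 225.0 × 0.5 / 19.6 = 5.7398 m
H = 5.7398 m / 1000.0 = 0.00574 km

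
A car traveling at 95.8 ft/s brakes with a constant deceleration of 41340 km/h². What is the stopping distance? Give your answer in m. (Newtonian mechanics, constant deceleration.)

v₀ = 95.8 ft/s × 0.3048 = 29.1998 m/s
a = 41340 km/h² × 7.716049382716049e-05 = 3.18981 m/s²
d = v₀² / (2a) = 29.1998² / (2 × 3.18981) = 852.628 / 6.37962 = 133.6 m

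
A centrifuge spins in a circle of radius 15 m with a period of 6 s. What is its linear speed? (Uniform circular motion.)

v = 2πr/T = 2π×15/6 = 15.71 m/s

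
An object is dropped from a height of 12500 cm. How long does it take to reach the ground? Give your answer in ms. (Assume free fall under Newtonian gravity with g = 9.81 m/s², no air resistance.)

h = 12500 cm × 0.01 = 125.0 m
t = √(2h/g) = √(2 × 125.0 / 9.81) = 5.04819 s
t = 5.04819 s / 0.001 = 5048 ms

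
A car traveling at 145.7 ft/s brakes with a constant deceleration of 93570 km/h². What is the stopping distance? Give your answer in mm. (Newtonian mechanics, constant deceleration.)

v₀ = 145.7 ft/s × 0.3048 = 44.4094 m/s
a = 93570 km/h² × 7.716049382716049e-05 = 7.21991 m/s²
d = v₀² / (2a) = 44.4094² / (2 × 7.21991) = 1972.19 / 14.4398 = 136.58 m
d = 136.58 m / 0.001 = 136600 mm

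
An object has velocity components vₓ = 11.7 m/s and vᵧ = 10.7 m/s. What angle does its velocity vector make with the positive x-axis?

θ = arctan(vᵧ/vₓ) = arctan(10.7/11.7) = 42.44°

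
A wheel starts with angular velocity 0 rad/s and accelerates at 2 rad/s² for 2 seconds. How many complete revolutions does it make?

θ = ω₀t + ½αt² = 0×2 + ½×2×2² = 4.0 rad
Total revolutions = θ/(2π) = 4.0/(2π) = 0.64
Complete revolutions = ⌊0.64⌋ = 0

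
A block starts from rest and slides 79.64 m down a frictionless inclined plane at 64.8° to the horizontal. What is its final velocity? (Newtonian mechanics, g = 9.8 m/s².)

a = g sin(θ) = 9.8 × sin(64.8°) = 8.8673 m/s²
v = √(2ad) = √(2 × 8.8673 × 79.64) = 37.58 m/s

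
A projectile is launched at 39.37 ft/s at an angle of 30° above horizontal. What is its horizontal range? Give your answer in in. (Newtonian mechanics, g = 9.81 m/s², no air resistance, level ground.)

v₀ = 39.37 ft/s × 0.3048 = 12.0 m/s
R = v₀² × sin(2θ) / g = 12.0² × sin(2 × 30°) / 9.81 = 144.0 × 0.866025 / 9.81 = 12.7123 m
R = 12.7123 m / 0.0254 = 500.5 in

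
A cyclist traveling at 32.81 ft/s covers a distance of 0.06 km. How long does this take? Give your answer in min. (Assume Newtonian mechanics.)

d = 0.06 km × 1000.0 = 60.0 m
v = 32.81 ft/s × 0.3048 = 10.0005 m/s
t = d / v = 60.0 / 10.0005 = 5.9997 s
t = 5.9997 s / 60.0 = 0.1 min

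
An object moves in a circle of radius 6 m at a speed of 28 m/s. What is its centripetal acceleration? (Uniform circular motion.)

a_c = v²/r = 28²/6 = 784/6 = 130.67 m/s²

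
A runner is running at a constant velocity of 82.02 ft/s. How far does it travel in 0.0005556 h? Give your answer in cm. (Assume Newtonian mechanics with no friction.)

v = 82.02 ft/s × 0.3048 = 24.9997 m/s
t = 0.0005556 h × 3600.0 = 2.00016 s
d = v × t = 24.9997 × 2.00016 = 50.0034 m
d = 50.0034 m / 0.01 = 5000 cm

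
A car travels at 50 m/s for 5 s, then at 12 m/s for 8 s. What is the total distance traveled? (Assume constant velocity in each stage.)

d₁ = v₁t₁ = 50 × 5 = 250 m
d₂ = v₂t₂ = 12 × 8 = 96 m
d_total = 250 + 96 = 346 m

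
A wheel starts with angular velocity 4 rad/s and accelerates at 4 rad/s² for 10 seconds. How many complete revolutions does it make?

θ = ω₀t + ½αt² = 4×10 + ½×4×10² = 240.0 rad
Total revolutions = θ/(2π) = 240.0/(2π) = 38.2
Complete revolutions = ⌊38.2⌋ = 38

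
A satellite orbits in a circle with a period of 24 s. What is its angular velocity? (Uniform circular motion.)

ω = 2π/T = 2π/24 = 0.2618 rad/s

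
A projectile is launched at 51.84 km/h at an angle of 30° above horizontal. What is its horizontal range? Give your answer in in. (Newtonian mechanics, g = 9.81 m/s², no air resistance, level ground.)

v₀ = 51.84 km/h × 0.2777777777777778 = 14.4 m/s
R = v₀² × sin(2θ) / g = 14.4² × sin(2 × 30°) / 9.81 = 207.36 × 0.866025 / 9.81 = 18.3057 m
R = 18.3057 m / 0.0254 = 720.7 in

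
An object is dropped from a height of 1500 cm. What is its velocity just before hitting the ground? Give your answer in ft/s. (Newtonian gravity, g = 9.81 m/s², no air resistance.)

h = 1500 cm × 0.01 = 15.0 m
v = √(2gh) = √(2 × 9.81 × 15.0) = 17.1552 m/s
v = 17.1552 m/s / 0.3048 = 56.28 ft/s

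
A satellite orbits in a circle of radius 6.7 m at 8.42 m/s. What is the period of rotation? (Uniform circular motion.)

T = 2πr/v = 2π×6.7/8.42 = 5.0 s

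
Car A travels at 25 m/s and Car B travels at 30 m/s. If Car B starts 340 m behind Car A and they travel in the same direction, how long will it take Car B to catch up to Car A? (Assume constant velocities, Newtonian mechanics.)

Relative speed: v_rel = 30 - 25 = 5 m/s
Time to catch: t = d₀/v_rel = 340/5 = 68.0 s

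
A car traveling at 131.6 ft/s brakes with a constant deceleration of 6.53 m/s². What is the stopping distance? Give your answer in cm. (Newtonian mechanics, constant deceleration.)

v₀ = 131.6 ft/s × 0.3048 = 40.1117 m/s
d = v₀² / (2a) = 40.1117² / (2 × 6.53) = 1608.95 / 13.06 = 123.197 m
d = 123.197 m / 0.01 = 12320 cm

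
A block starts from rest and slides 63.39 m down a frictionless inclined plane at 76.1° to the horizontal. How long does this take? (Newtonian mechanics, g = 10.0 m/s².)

a = g sin(θ) = 10.0 × sin(76.1°) = 9.7072 m/s²
t = √(2d/a) = √(2 × 63.39 / 9.7072) = 3.61 s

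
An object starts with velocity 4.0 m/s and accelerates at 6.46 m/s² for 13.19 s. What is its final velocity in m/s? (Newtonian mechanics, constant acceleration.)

v = v₀ + a × t = 4.0 + 6.46 × 13.19 = 89.21 m/s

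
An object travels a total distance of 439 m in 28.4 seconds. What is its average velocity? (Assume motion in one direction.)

v_avg = Δd / Δt = 439 / 28.4 = 15.46 m/s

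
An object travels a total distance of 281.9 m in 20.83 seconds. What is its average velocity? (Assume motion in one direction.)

v_avg = Δd / Δt = 281.9 / 20.83 = 13.53 m/s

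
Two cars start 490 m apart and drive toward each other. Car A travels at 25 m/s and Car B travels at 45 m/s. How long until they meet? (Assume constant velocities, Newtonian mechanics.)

Combined speed: v_combined = 25 + 45 = 70 m/s
Time to meet: t = d/v_combined = 490/70 = 7.0 s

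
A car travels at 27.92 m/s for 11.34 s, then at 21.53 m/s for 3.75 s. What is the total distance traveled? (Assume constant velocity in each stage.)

d₁ = v₁t₁ = 27.92 × 11.34 = 316.6128 m
d₂ = v₂t₂ = 21.53 × 3.75 = 80.7375 m
d_total = 316.6128 + 80.7375 = 397.35 m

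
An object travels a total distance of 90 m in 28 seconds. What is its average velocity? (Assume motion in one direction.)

v_avg = Δd / Δt = 90 / 28 = 3.21 m/s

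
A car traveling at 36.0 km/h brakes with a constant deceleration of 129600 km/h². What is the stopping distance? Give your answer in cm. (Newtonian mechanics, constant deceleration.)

v₀ = 36.0 km/h × 0.2777777777777778 = 10.0 m/s
a = 129600 km/h² × 7.716049382716049e-05 = 10.0 m/s²
d = v₀² / (2a) = 10.0² / (2 × 10.0) = 100.0 / 20.0 = 5.0 m
d = 5.0 m / 0.01 = 500.0 cm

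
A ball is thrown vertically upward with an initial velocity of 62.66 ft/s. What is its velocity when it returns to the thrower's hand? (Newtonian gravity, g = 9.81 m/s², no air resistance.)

By conservation of energy (no air resistance), the ball returns to the throw height with the same speed as launch, but directed downward.
|v_ground| = v₀ = 62.66 ft/s
v_ground = 62.66 ft/s (downward)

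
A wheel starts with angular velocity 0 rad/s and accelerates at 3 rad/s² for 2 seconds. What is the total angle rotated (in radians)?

θ = ω₀t + ½αt² = 0×2 + ½×3×2² = 6.0 rad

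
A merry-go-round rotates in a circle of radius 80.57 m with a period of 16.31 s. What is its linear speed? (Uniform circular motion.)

v = 2πr/T = 2π×80.57/16.31 = 31.04 m/s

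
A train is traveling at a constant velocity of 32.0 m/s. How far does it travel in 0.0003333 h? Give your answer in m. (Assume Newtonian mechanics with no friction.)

t = 0.0003333 h × 3600.0 = 1.19988 s
d = v × t = 32.0 × 1.19988 = 38.4 m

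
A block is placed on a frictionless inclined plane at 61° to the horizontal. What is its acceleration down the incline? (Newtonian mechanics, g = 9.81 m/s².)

a = g sin(θ) = 9.81 × sin(61°) = 9.81 × 0.8746 = 8.58 m/s²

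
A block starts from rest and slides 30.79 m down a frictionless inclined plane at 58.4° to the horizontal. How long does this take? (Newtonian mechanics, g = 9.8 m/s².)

a = g sin(θ) = 9.8 × sin(58.4°) = 8.3469 m/s²
t = √(2d/a) = √(2 × 30.79 / 8.3469) = 2.72 s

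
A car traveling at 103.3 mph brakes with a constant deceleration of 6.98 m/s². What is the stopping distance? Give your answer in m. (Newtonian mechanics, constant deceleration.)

v₀ = 103.3 mph × 0.44704 = 46.1792 m/s
d = v₀² / (2a) = 46.1792² / (2 × 6.98) = 2132.52 / 13.96 = 152.8 m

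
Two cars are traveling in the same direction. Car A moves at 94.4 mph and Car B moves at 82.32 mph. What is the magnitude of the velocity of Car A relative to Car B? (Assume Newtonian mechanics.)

v_rel = |v_A - v_B| = |94.4 - 82.32| = 12.08 mph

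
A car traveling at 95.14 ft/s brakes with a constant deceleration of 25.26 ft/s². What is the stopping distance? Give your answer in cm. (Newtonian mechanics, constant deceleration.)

v₀ = 95.14 ft/s × 0.3048 = 28.9987 m/s
a = 25.26 ft/s² × 0.3048 = 7.69925 m/s²
d = v₀² / (2a) = 28.9987² / (2 × 7.69925) = 840.925 / 15.3985 = 54.6108 m
d = 54.6108 m / 0.01 = 5461 cm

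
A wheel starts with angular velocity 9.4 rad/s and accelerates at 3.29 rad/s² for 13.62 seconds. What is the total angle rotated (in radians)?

θ = ω₀t + ½αt² = 9.4×13.62 + ½×3.29×13.62² = 433.18 rad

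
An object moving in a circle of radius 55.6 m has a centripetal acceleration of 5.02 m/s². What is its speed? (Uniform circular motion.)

v = √(a_c × r) = √(5.02 × 55.6) = 16.71 m/s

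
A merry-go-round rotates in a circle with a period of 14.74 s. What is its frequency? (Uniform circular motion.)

f = 1/T = 1/14.74 = 0.0678 Hz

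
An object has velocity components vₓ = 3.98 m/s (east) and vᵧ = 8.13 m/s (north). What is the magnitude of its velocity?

|v| = √(vₓ² + vᵧ²) = √(3.98² + 8.13²) = √(81.9373) = 9.05 m/s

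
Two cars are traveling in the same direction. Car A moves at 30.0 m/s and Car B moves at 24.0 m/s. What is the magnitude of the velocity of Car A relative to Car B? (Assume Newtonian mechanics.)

v_rel = |v_A - v_B| = |30.0 - 24.0| = 6.0 m/s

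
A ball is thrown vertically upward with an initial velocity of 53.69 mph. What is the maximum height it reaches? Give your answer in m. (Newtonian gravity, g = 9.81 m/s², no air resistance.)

v₀ = 53.69 mph × 0.44704 = 24.0016 m/s
h_max = v₀² / (2g) = 24.0016² / (2 × 9.81) = 576.077 / 19.62 = 29.36 m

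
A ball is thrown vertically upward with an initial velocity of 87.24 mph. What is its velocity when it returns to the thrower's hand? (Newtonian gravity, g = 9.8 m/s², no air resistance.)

By conservation of energy (no air resistance), the ball returns to the throw height with the same speed as launch, but directed downward.
|v_ground| = v₀ = 87.24 mph
v_ground = 87.24 mph (downward)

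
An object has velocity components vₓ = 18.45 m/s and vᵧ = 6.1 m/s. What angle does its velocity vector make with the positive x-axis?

θ = arctan(vᵧ/vₓ) = arctan(6.1/18.45) = 18.3°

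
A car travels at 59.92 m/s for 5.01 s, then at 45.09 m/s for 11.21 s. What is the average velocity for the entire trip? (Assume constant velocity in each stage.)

d₁ = v₁t₁ = 59.92 × 5.01 = 300.1992 m
d₂ = v₂t₂ = 45.09 × 11.21 = 505.4589 m
d_total = 805.6581 m, t_total = 16.22 s
v_avg = d_total/t_total = 805.6581/16.22 = 49.67 m/s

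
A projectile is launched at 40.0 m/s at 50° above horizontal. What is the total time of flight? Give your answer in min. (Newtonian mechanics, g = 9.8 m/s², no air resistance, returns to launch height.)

T = 2 × v₀ × sin(θ) / g = 2 × 40.0 × sin(50°) / 9.8 = 2 × 40.0 × 0.766044 / 9.8 = 6.25342 s
T = 6.25342 s / 60.0 = 0.1042 min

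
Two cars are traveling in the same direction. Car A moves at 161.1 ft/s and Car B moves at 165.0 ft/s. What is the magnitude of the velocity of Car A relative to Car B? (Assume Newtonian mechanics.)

v_rel = |v_A - v_B| = |161.1 - 165.0| = 3.9 ft/s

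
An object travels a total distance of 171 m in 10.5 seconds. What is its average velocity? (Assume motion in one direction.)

v_avg = Δd / Δt = 171 / 10.5 = 16.29 m/s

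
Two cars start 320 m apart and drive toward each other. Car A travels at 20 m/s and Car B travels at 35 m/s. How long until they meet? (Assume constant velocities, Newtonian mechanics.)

Combined speed: v_combined = 20 + 35 = 55 m/s
Time to meet: t = d/v_combined = 320/55 = 5.82 s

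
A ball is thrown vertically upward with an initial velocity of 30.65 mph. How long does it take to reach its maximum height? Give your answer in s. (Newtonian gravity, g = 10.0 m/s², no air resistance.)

v₀ = 30.65 mph × 0.44704 = 13.7018 m/s
t_up = v₀ / g = 13.7018 / 10.0 = 1.37 s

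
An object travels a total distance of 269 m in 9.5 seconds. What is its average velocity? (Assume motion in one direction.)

v_avg = Δd / Δt = 269 / 9.5 = 28.32 m/s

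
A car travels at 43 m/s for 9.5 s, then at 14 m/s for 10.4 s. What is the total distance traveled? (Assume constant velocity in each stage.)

d₁ = v₁t₁ = 43 × 9.5 = 408.5 m
d₂ = v₂t₂ = 14 × 10.4 = 145.6 m
d_total = 408.5 + 145.6 = 554.1 m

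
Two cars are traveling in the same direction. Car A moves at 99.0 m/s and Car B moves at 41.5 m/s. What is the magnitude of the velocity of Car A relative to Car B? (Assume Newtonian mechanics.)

v_rel = |v_A - v_B| = |99.0 - 41.5| = 57.5 m/s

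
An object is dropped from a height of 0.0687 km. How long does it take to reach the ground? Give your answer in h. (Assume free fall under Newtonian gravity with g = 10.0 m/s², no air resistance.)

h = 0.0687 km × 1000.0 = 68.7 m
t = √(2h/g) = √(2 × 68.7 / 10.0) = 3.70675 s
t = 3.70675 s / 3600.0 = 0.00103 h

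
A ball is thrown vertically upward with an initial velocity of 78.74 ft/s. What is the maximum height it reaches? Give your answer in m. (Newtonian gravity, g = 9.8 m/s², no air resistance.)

v₀ = 78.74 ft/s × 0.3048 = 24.0 m/s
h_max = v₀² / (2g) = 24.0² / (2 × 9.8) = 576.0 / 19.6 = 29.39 m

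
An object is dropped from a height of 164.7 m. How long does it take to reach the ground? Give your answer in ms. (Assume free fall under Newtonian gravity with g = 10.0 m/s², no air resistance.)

t = √(2h/g) = √(2 × 164.7 / 10.0) = 5.73934 s
t = 5.73934 s / 0.001 = 5739 ms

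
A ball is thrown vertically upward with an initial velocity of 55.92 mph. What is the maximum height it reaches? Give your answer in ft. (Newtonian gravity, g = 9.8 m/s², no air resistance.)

v₀ = 55.92 mph × 0.44704 = 24.9985 m/s
h_max = v₀² / (2g) = 24.9985² / (2 × 9.8) = 624.925 / 19.6 = 31.8839 m
h_max = 31.8839 m / 0.3048 = 104.6 ft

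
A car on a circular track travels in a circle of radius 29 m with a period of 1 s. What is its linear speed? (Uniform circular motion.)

v = 2πr/T = 2π×29/1 = 182.21 m/s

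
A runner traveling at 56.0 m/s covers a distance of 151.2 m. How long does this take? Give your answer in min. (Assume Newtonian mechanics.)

t = d / v = 151.2 / 56.0 = 2.7 s
t = 2.7 s / 60.0 = 0.045 min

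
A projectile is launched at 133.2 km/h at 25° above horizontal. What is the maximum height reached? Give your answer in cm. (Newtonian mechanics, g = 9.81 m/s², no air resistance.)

v₀ = 133.2 km/h × 0.2777777777777778 = 37.0 m/s
H = v₀² × sin²(θ) / (2g) = 37.0² × sin(25°)² / (2 × 9.81) = 1369.0 × 0.178606 / 19.62 = 12.4624 m
H = 12.4624 m / 0.01 = 1246 cm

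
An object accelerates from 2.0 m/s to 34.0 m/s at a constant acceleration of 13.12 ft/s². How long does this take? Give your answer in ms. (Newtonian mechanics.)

a = 13.12 ft/s² × 0.3048 = 3.99898 m/s²
t = (v - v₀) / a = (34.0 - 2.0) / 3.99898 = 8.00204 s
t = 8.00204 s / 0.001 = 8002 ms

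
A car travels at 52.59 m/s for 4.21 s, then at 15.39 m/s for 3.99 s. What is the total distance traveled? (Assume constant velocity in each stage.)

d₁ = v₁t₁ = 52.59 × 4.21 = 221.4039 m
d₂ = v₂t₂ = 15.39 × 3.99 = 61.4061 m
d_total = 221.4039 + 61.4061 = 282.81 m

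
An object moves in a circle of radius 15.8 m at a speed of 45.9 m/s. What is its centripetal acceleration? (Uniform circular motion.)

a_c = v²/r = 45.9²/15.8 = 2106.81/15.8 = 133.34 m/s²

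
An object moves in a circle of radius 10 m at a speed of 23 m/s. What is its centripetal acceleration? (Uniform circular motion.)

a_c = v²/r = 23²/10 = 529/10 = 52.9 m/s²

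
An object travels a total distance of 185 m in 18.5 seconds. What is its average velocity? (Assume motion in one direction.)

v_avg = Δd / Δt = 185 / 18.5 = 10.0 m/s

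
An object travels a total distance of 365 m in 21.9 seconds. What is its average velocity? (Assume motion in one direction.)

v_avg = Δd / Δt = 365 / 21.9 = 16.67 m/s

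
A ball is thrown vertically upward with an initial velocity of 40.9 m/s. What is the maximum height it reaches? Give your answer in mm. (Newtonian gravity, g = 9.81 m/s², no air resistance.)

h_max = v₀² / (2g) = 40.9² / (2 × 9.81) = 1672.81 / 19.62 = 85.2604 m
h_max = 85.2604 m / 0.001 = 85260 mm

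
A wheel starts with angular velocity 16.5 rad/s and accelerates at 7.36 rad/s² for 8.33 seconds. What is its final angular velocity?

ω = ω₀ + αt = 16.5 + 7.36 × 8.33 = 77.81 rad/s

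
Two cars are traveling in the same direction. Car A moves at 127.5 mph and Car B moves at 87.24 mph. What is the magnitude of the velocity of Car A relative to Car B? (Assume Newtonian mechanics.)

v_rel = |v_A - v_B| = |127.5 - 87.24| = 40.26 mph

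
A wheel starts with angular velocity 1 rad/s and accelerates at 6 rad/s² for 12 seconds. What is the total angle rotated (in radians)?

θ = ω₀t + ½αt² = 1×12 + ½×6×12² = 444.0 rad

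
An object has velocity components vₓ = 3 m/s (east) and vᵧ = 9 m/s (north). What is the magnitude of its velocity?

|v| = √(vₓ² + vᵧ²) = √(3² + 9²) = √(90) = 9.49 m/s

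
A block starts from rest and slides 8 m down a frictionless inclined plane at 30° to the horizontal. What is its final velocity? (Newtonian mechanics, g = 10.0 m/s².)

a = g sin(θ) = 10.0 × sin(30°) = 5.0 m/s²
v = √(2ad) = √(2 × 5.0 × 8) = 8.94 m/s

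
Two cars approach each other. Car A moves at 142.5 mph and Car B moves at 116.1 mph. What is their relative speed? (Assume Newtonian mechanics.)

v_rel = v_A + v_B = 142.5 + 116.1 = 258.6 mph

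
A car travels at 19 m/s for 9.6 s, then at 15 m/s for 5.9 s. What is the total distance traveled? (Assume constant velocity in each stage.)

d₁ = v₁t₁ = 19 × 9.6 = 182.4 m
d₂ = v₂t₂ = 15 × 5.9 = 88.5 m
d_total = 182.4 + 88.5 = 270.9 m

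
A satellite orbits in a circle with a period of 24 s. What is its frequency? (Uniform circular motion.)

f = 1/T = 1/24 = 0.0417 Hz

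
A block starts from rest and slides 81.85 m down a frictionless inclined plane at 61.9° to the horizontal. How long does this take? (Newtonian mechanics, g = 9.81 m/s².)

a = g sin(θ) = 9.81 × sin(61.9°) = 8.6537 m/s²
t = √(2d/a) = √(2 × 81.85 / 8.6537) = 4.35 s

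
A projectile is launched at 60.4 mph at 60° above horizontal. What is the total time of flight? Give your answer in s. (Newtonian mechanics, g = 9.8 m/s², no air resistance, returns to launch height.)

v₀ = 60.4 mph × 0.44704 = 27.0012 m/s
T = 2 × v₀ × sin(θ) / g = 2 × 27.0012 × sin(60°) / 9.8 = 2 × 27.0012 × 0.866025 / 9.8 = 4.772 s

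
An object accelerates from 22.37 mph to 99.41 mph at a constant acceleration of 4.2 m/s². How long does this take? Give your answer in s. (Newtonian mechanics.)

v₀ = 22.37 mph × 0.44704 = 10.0003 m/s
v = 99.41 mph × 0.44704 = 44.4402 m/s
t = (v - v₀) / a = (44.4402 - 10.0003) / 4.2 = 8.2 s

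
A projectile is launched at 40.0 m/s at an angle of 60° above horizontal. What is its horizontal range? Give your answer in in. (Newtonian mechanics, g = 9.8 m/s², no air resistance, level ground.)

R = v₀² × sin(2θ) / g = 40.0² × sin(2 × 60°) / 9.8 = 1600.0 × 0.866025 / 9.8 = 141.392 m
R = 141.392 m / 0.0254 = 5567 in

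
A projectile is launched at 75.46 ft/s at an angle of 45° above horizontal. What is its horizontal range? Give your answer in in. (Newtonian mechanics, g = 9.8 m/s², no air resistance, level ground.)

v₀ = 75.46 ft/s × 0.3048 = 23.0002 m/s
R = v₀² × sin(2θ) / g = 23.0002² × sin(2 × 45°) / 9.8 = 529.009 × 1.0 / 9.8 = 53.9805 m
R = 53.9805 m / 0.0254 = 2125 in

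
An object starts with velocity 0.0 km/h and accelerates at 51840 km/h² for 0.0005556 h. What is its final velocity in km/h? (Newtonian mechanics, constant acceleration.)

v₀ = 0.0 km/h × 0.2777777777777778 = 0.0 m/s
a = 51840 km/h² × 7.716049382716049e-05 = 4.0 m/s²
t = 0.0005556 h × 3600.0 = 2.00016 s
v = v₀ + a × t = 0.0 + 4.0 × 2.00016 = 8.00064 m/s
v = 8.00064 m/s / 0.2777777777777778 = 28.8 km/h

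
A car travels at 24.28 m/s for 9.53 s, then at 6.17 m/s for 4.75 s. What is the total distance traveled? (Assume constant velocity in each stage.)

d₁ = v₁t₁ = 24.28 × 9.53 = 231.3884 m
d₂ = v₂t₂ = 6.17 × 4.75 = 29.3075 m
d_total = 231.3884 + 29.3075 = 260.7 m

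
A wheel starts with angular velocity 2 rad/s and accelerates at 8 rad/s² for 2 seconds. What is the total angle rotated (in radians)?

θ = ω₀t + ½αt² = 2×2 + ½×8×2² = 20.0 rad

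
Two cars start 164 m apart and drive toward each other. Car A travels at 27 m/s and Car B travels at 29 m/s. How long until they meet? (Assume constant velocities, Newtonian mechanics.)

Combined speed: v_combined = 27 + 29 = 56 m/s
Time to meet: t = d/v_combined = 164/56 = 2.93 s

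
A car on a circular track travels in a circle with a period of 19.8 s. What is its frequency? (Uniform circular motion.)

f = 1/T = 1/19.8 = 0.0505 Hz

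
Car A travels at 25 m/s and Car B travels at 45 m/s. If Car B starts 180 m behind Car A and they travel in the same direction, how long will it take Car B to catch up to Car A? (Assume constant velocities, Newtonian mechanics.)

Relative speed: v_rel = 45 - 25 = 20 m/s
Time to catch: t = d₀/v_rel = 180/20 = 9.0 s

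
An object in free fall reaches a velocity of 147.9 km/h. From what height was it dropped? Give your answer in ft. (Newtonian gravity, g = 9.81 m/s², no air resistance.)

v = 147.9 km/h × 0.2777777777777778 = 41.0833 m/s
h = v² / (2g) = 41.0833² / (2 × 9.81) = 86.0264 m
h = 86.0264 m / 0.3048 = 282.2 ft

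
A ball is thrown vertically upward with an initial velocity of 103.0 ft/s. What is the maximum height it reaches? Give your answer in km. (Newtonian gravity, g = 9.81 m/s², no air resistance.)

v₀ = 103.0 ft/s × 0.3048 = 31.3944 m/s
h_max = v₀² / (2g) = 31.3944² / (2 × 9.81) = 985.608 / 19.62 = 50.2349 m
h_max = 50.2349 m / 1000.0 = 0.05023 km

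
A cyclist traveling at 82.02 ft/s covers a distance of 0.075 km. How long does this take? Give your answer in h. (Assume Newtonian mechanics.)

d = 0.075 km × 1000.0 = 75.0 m
v = 82.02 ft/s × 0.3048 = 24.9997 m/s
t = d / v = 75.0 / 24.9997 = 3.00004 s
t = 3.00004 s / 3600.0 = 0.0008333 h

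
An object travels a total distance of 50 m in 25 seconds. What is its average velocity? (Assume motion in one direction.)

v_avg = Δd / Δt = 50 / 25 = 2.0 m/s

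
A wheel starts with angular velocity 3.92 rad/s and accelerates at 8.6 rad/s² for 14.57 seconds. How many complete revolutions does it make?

θ = ω₀t + ½αt² = 3.92×14.57 + ½×8.6×14.57² = 969.93947 rad
Total revolutions = θ/(2π) = 969.93947/(2π) = 154.37
Complete revolutions = ⌊154.37⌋ = 154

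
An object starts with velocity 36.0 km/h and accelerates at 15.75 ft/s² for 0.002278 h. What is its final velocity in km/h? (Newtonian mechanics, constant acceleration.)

v₀ = 36.0 km/h × 0.2777777777777778 = 10.0 m/s
a = 15.75 ft/s² × 0.3048 = 4.8006 m/s²
t = 0.002278 h × 3600.0 = 8.2008 s
v = v₀ + a × t = 10.0 + 4.8006 × 8.2008 = 49.3688 m/s
v = 49.3688 m/s / 0.2777777777777778 = 177.7 km/h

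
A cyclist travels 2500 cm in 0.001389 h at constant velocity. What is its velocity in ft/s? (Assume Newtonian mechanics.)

d = 2500 cm × 0.01 = 25.0 m
t = 0.001389 h × 3600.0 = 5.0004 s
v = d / t = 25.0 / 5.0004 = 4.9996 m/s
v = 4.9996 m/s / 0.3048 = 16.4 ft/s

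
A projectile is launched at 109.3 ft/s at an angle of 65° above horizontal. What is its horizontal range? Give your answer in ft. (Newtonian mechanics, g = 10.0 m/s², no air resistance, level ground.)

v₀ = 109.3 ft/s × 0.3048 = 33.3146 m/s
R = v₀² × sin(2θ) / g = 33.3146² × sin(2 × 65°) / 10.0 = 1109.86 × 0.766044 / 10.0 = 85.0202 m
R = 85.0202 m / 0.3048 = 278.9 ft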